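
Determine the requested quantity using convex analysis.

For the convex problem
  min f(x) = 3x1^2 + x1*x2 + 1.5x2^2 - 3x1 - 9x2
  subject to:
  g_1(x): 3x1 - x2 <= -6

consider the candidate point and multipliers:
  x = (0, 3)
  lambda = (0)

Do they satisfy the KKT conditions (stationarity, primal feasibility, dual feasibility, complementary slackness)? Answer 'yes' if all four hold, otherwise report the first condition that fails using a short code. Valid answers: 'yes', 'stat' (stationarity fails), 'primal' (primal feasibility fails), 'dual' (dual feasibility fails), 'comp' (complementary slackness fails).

Gradient of f: grad f(x) = Q x + c = (0, 0)
Constraint values g_i(x) = a_i^T x - b_i:
  g_1((0, 3)) = 3
Stationarity residual: grad f(x) + sum_i lambda_i a_i = (0, 0)
  -> stationarity OK
Primal feasibility (all g_i <= 0): FAILS
Dual feasibility (all lambda_i >= 0): OK
Complementary slackness (lambda_i * g_i(x) = 0 for all i): OK

Verdict: the first failing condition is primal_feasibility -> primal.

primal


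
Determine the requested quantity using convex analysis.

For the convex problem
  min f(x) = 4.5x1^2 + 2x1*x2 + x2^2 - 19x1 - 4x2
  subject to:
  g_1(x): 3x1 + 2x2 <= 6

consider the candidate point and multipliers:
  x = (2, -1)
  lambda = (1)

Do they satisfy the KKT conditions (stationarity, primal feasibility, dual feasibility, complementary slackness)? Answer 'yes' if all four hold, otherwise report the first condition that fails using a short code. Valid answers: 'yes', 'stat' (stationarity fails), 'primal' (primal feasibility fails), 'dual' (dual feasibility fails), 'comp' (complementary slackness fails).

Gradient of f: grad f(x) = Q x + c = (-3, -2)
Constraint values g_i(x) = a_i^T x - b_i:
  g_1((2, -1)) = -2
Stationarity residual: grad f(x) + sum_i lambda_i a_i = (0, 0)
  -> stationarity OK
Primal feasibility (all g_i <= 0): OK
Dual feasibility (all lambda_i >= 0): OK
Complementary slackness (lambda_i * g_i(x) = 0 for all i): FAILS

Verdict: the first failing condition is complementary_slackness -> comp.

comp


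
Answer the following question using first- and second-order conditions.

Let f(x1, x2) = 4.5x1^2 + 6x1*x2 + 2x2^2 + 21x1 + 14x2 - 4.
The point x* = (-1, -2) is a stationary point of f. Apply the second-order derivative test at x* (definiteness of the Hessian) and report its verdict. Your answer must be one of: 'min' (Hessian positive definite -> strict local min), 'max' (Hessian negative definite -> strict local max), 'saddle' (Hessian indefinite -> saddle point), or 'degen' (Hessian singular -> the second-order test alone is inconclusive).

Compute the Hessian H = grad^2 f:
  H = [[9, 6], [6, 4]]
Verify stationarity: grad f(x*) = H x* + g = (0, 0).
Eigenvalues of H: 0, 13.
H has a zero eigenvalue (singular; positive semidefinite but not definite), so H is neither positive definite, negative definite, nor indefinite. The second-order test alone is inconclusive -> degen.
(Indeed, f is constant along the null direction of H through x*, so x* is not a strict local extremum.)

degen


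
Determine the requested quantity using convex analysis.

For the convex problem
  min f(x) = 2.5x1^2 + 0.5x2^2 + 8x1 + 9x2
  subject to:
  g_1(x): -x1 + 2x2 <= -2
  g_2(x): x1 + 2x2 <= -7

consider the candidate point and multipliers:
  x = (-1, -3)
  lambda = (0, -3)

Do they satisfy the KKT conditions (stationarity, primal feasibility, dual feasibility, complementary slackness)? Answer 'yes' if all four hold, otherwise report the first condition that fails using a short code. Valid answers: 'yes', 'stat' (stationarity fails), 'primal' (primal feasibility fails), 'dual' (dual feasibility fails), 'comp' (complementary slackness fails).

Gradient of f: grad f(x) = Q x + c = (3, 6)
Constraint values g_i(x) = a_i^T x - b_i:
  g_1((-1, -3)) = -3
  g_2((-1, -3)) = 0
Stationarity residual: grad f(x) + sum_i lambda_i a_i = (0, 0)
  -> stationarity OK
Primal feasibility (all g_i <= 0): OK
Dual feasibility (all lambda_i >= 0): FAILS
Complementary slackness (lambda_i * g_i(x) = 0 for all i): OK

Verdict: the first failing condition is dual_feasibility -> dual.

dual


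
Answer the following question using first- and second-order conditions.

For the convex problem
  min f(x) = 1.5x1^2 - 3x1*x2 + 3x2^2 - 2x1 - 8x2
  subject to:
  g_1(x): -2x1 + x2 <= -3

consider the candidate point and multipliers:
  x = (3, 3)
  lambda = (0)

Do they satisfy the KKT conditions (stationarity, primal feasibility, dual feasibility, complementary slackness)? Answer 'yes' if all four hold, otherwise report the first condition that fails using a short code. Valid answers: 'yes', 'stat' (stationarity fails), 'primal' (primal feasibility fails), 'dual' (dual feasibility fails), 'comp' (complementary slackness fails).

Gradient of f: grad f(x) = Q x + c = (-2, 1)
Constraint values g_i(x) = a_i^T x - b_i:
  g_1((3, 3)) = 0
Stationarity residual: grad f(x) + sum_i lambda_i a_i = (-2, 1)
  -> stationarity FAILS
Primal feasibility (all g_i <= 0): OK
Dual feasibility (all lambda_i >= 0): OK
Complementary slackness (lambda_i * g_i(x) = 0 for all i): OK

Verdict: the first failing condition is stationarity -> stat.

stat


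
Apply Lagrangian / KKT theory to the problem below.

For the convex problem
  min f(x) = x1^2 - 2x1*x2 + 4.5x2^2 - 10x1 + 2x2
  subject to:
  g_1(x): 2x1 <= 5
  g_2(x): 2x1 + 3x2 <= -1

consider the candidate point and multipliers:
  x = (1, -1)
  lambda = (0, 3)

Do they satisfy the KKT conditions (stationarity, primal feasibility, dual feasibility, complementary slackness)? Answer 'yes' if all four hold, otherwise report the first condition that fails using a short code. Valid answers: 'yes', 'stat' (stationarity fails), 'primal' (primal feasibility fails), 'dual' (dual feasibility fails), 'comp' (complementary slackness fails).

Gradient of f: grad f(x) = Q x + c = (-6, -9)
Constraint values g_i(x) = a_i^T x - b_i:
  g_1((1, -1)) = -3
  g_2((1, -1)) = 0
Stationarity residual: grad f(x) + sum_i lambda_i a_i = (0, 0)
  -> stationarity OK
Primal feasibility (all g_i <= 0): OK
Dual feasibility (all lambda_i >= 0): OK
Complementary slackness (lambda_i * g_i(x) = 0 for all i): OK

Verdict: yes, KKT holds.

yes


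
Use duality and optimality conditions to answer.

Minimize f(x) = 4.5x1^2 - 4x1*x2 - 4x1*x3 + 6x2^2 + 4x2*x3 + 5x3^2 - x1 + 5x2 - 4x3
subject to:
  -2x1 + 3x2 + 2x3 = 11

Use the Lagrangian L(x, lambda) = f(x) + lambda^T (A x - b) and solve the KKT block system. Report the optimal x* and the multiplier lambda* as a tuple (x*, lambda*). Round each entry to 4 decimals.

Form the Lagrangian:
  L(x, lambda) = (1/2) x^T Q x + c^T x + lambda^T (A x - b)
Stationarity (grad_x L = 0): Q x + c + A^T lambda = 0.
Primal feasibility: A x = b.

This gives the KKT block system:
  [ Q   A^T ] [ x     ]   [-c ]
  [ A    0  ] [ lambda ] = [ b ]

Solving the linear system:
  x*      = (-1.1081, 1.7568, 1.7568)
  lambda* = (-12.5135)
  f(x*)   = 70.2568

x* = (-1.1081, 1.7568, 1.7568), lambda* = (-12.5135)


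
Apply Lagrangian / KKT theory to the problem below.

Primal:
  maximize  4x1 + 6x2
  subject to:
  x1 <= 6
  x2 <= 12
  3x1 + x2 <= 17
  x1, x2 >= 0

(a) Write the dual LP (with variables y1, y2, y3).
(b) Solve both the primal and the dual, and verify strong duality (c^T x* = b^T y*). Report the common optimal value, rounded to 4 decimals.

The standard primal-dual pair for 'max c^T x s.t. A x <= b, x >= 0' is:
  Dual:  min b^T y  s.t.  A^T y >= c,  y >= 0.

So the dual LP is:
  minimize  6y1 + 12y2 + 17y3
  subject to:
    y1 + 3y3 >= 4
    y2 + y3 >= 6
    y1, y2, y3 >= 0

Solving the primal: x* = (1.6667, 12).
  primal value c^T x* = 78.6667.
Solving the dual: y* = (0, 4.6667, 1.3333).
  dual value b^T y* = 78.6667.
Strong duality: c^T x* = b^T y*. Confirmed.

78.6667


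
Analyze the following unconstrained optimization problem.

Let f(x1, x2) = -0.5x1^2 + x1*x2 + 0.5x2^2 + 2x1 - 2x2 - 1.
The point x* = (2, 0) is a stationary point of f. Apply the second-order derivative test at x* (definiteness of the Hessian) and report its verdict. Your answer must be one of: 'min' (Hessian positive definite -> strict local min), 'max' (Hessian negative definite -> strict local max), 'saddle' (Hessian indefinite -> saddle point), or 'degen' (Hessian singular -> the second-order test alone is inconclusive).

Compute the Hessian H = grad^2 f:
  H = [[-1, 1], [1, 1]]
Verify stationarity: grad f(x*) = H x* + g = (0, 0).
Eigenvalues of H: -1.4142, 1.4142.
Eigenvalues have mixed signs, so H is indefinite -> x* is a saddle point.

saddle


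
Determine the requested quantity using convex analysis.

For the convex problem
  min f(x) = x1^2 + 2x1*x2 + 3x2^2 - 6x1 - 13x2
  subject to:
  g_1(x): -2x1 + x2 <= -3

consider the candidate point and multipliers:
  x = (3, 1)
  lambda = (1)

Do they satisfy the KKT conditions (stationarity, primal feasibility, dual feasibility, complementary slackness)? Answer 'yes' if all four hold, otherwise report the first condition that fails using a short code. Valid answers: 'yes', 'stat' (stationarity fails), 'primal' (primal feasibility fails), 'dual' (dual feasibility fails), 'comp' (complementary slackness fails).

Gradient of f: grad f(x) = Q x + c = (2, -1)
Constraint values g_i(x) = a_i^T x - b_i:
  g_1((3, 1)) = -2
Stationarity residual: grad f(x) + sum_i lambda_i a_i = (0, 0)
  -> stationarity OK
Primal feasibility (all g_i <= 0): OK
Dual feasibility (all lambda_i >= 0): OK
Complementary slackness (lambda_i * g_i(x) = 0 for all i): FAILS

Verdict: the first failing condition is complementary_slackness -> comp.

comp


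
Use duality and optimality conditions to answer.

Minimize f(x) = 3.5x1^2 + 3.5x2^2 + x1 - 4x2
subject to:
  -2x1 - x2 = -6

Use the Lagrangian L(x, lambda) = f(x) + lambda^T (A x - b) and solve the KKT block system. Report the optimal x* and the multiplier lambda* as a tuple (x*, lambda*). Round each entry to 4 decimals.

Form the Lagrangian:
  L(x, lambda) = (1/2) x^T Q x + c^T x + lambda^T (A x - b)
Stationarity (grad_x L = 0): Q x + c + A^T lambda = 0.
Primal feasibility: A x = b.

This gives the KKT block system:
  [ Q   A^T ] [ x     ]   [-c ]
  [ A    0  ] [ lambda ] = [ b ]

Solving the linear system:
  x*      = (2.1429, 1.7143)
  lambda* = (8)
  f(x*)   = 21.6429

x* = (2.1429, 1.7143), lambda* = (8)


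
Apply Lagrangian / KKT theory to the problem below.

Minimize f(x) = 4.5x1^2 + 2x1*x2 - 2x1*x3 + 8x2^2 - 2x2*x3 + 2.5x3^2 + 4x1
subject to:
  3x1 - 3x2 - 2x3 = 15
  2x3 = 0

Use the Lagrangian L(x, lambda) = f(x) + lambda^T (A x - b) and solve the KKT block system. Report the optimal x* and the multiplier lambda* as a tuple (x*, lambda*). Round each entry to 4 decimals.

Form the Lagrangian:
  L(x, lambda) = (1/2) x^T Q x + c^T x + lambda^T (A x - b)
Stationarity (grad_x L = 0): Q x + c + A^T lambda = 0.
Primal feasibility: A x = b.

This gives the KKT block system:
  [ Q   A^T ] [ x     ]   [-c ]
  [ A    0  ] [ lambda ] = [ b ]

Solving the linear system:
  x*      = (2.9655, -2.0345, 0)
  lambda* = (-8.8736, -7.9425)
  f(x*)   = 72.4828

x* = (2.9655, -2.0345, 0), lambda* = (-8.8736, -7.9425)


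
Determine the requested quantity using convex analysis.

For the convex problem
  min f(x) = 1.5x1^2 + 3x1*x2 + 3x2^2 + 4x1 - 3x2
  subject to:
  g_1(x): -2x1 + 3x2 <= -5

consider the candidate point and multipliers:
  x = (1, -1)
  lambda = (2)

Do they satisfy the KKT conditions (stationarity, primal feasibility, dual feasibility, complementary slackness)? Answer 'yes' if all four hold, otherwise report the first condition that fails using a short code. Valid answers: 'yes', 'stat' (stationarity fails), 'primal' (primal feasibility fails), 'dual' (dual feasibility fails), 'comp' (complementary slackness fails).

Gradient of f: grad f(x) = Q x + c = (4, -6)
Constraint values g_i(x) = a_i^T x - b_i:
  g_1((1, -1)) = 0
Stationarity residual: grad f(x) + sum_i lambda_i a_i = (0, 0)
  -> stationarity OK
Primal feasibility (all g_i <= 0): OK
Dual feasibility (all lambda_i >= 0): OK
Complementary slackness (lambda_i * g_i(x) = 0 for all i): OK

Verdict: yes, KKT holds.

yes


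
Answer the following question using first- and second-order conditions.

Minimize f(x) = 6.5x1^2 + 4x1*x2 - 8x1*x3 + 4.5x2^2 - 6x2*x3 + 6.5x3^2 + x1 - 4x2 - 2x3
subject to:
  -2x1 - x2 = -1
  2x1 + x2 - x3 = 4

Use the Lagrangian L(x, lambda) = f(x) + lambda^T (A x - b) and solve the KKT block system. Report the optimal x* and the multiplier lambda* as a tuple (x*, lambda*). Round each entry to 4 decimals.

Form the Lagrangian:
  L(x, lambda) = (1/2) x^T Q x + c^T x + lambda^T (A x - b)
Stationarity (grad_x L = 0): Q x + c + A^T lambda = 0.
Primal feasibility: A x = b.

This gives the KKT block system:
  [ Q   A^T ] [ x     ]   [-c ]
  [ A    0  ] [ lambda ] = [ b ]

Solving the linear system:
  x*      = (0.5152, -0.0303, -3)
  lambda* = (-29.1515, -44.9394)
  f(x*)   = 78.6212

x* = (0.5152, -0.0303, -3), lambda* = (-29.1515, -44.9394)


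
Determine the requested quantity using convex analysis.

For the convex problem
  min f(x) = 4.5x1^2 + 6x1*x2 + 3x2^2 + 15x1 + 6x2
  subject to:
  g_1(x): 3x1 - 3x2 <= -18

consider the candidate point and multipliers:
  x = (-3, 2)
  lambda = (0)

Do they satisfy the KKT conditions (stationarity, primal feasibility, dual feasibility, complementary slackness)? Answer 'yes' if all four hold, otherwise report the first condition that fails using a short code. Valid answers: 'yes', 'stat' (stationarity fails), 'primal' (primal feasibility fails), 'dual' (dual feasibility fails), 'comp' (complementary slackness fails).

Gradient of f: grad f(x) = Q x + c = (0, 0)
Constraint values g_i(x) = a_i^T x - b_i:
  g_1((-3, 2)) = 3
Stationarity residual: grad f(x) + sum_i lambda_i a_i = (0, 0)
  -> stationarity OK
Primal feasibility (all g_i <= 0): FAILS
Dual feasibility (all lambda_i >= 0): OK
Complementary slackness (lambda_i * g_i(x) = 0 for all i): OK

Verdict: the first failing condition is primal_feasibility -> primal.

primal


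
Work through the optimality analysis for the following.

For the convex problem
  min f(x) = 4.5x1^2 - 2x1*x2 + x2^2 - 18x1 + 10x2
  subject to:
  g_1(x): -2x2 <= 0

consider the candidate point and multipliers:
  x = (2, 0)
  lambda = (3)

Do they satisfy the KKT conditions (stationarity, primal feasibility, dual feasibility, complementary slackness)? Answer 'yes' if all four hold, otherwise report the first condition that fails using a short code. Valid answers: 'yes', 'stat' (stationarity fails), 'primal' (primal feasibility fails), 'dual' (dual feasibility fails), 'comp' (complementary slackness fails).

Gradient of f: grad f(x) = Q x + c = (0, 6)
Constraint values g_i(x) = a_i^T x - b_i:
  g_1((2, 0)) = 0
Stationarity residual: grad f(x) + sum_i lambda_i a_i = (0, 0)
  -> stationarity OK
Primal feasibility (all g_i <= 0): OK
Dual feasibility (all lambda_i >= 0): OK
Complementary slackness (lambda_i * g_i(x) = 0 for all i): OK

Verdict: yes, KKT holds.

yes


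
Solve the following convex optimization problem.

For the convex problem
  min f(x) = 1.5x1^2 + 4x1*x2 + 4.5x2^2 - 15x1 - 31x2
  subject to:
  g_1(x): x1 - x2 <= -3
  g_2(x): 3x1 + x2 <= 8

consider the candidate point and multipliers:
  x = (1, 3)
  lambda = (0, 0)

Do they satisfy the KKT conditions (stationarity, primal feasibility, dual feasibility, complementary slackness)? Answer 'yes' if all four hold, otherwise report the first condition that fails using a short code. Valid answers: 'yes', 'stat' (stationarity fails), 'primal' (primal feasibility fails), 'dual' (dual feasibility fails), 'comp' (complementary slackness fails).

Gradient of f: grad f(x) = Q x + c = (0, 0)
Constraint values g_i(x) = a_i^T x - b_i:
  g_1((1, 3)) = 1
  g_2((1, 3)) = -2
Stationarity residual: grad f(x) + sum_i lambda_i a_i = (0, 0)
  -> stationarity OK
Primal feasibility (all g_i <= 0): FAILS
Dual feasibility (all lambda_i >= 0): OK
Complementary slackness (lambda_i * g_i(x) = 0 for all i): OK

Verdict: the first failing condition is primal_feasibility -> primal.

primal


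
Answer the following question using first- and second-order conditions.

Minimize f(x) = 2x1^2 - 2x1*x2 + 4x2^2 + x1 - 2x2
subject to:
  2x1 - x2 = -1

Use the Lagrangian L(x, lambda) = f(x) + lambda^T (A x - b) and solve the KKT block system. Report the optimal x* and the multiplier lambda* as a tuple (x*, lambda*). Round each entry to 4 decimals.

Form the Lagrangian:
  L(x, lambda) = (1/2) x^T Q x + c^T x + lambda^T (A x - b)
Stationarity (grad_x L = 0): Q x + c + A^T lambda = 0.
Primal feasibility: A x = b.

This gives the KKT block system:
  [ Q   A^T ] [ x     ]   [-c ]
  [ A    0  ] [ lambda ] = [ b ]

Solving the linear system:
  x*      = (-0.3929, 0.2143)
  lambda* = (0.5)
  f(x*)   = -0.1607

x* = (-0.3929, 0.2143), lambda* = (0.5)


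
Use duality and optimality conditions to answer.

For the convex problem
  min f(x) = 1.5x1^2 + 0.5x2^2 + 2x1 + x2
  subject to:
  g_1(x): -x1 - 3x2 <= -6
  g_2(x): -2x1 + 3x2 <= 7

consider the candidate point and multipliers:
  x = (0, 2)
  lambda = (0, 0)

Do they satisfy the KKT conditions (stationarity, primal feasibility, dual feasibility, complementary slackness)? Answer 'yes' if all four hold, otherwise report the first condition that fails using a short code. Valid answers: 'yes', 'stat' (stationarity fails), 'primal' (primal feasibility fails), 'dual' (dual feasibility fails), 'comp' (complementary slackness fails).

Gradient of f: grad f(x) = Q x + c = (2, 3)
Constraint values g_i(x) = a_i^T x - b_i:
  g_1((0, 2)) = 0
  g_2((0, 2)) = -1
Stationarity residual: grad f(x) + sum_i lambda_i a_i = (2, 3)
  -> stationarity FAILS
Primal feasibility (all g_i <= 0): OK
Dual feasibility (all lambda_i >= 0): OK
Complementary slackness (lambda_i * g_i(x) = 0 for all i): OK

Verdict: the first failing condition is stationarity -> stat.

stat


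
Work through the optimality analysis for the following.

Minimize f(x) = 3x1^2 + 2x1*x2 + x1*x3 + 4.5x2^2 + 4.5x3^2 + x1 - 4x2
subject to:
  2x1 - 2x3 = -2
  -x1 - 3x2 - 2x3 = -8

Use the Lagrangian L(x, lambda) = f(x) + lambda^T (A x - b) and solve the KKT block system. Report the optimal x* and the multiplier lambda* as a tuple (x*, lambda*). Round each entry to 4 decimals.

Form the Lagrangian:
  L(x, lambda) = (1/2) x^T Q x + c^T x + lambda^T (A x - b)
Stationarity (grad_x L = 0): Q x + c + A^T lambda = 0.
Primal feasibility: A x = b.

This gives the KKT block system:
  [ Q   A^T ] [ x     ]   [-c ]
  [ A    0  ] [ lambda ] = [ b ]

Solving the linear system:
  x*      = (-0.0455, 2.0455, 0.9545)
  lambda* = (-0.5, 4.7727)
  f(x*)   = 14.4773

x* = (-0.0455, 2.0455, 0.9545), lambda* = (-0.5, 4.7727)


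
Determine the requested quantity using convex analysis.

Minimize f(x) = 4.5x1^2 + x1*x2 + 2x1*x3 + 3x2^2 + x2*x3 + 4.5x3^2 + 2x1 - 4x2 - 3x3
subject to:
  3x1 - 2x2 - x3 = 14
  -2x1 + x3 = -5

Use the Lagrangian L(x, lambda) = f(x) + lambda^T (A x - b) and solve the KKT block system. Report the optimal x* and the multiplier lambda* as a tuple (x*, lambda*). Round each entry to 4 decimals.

Form the Lagrangian:
  L(x, lambda) = (1/2) x^T Q x + c^T x + lambda^T (A x - b)
Stationarity (grad_x L = 0): Q x + c + A^T lambda = 0.
Primal feasibility: A x = b.

This gives the KKT block system:
  [ Q   A^T ] [ x     ]   [-c ]
  [ A    0  ] [ lambda ] = [ b ]

Solving the linear system:
  x*      = (2.3565, -3.3217, -0.287)
  lambda* = (-10.9304, -6.7391)
  f(x*)   = 69.0957

x* = (2.3565, -3.3217, -0.287), lambda* = (-10.9304, -6.7391)


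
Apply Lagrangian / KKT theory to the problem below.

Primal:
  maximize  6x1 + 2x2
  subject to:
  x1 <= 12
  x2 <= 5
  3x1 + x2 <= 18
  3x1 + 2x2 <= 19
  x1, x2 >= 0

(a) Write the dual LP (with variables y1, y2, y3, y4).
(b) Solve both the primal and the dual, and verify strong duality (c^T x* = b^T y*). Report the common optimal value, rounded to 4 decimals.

The standard primal-dual pair for 'max c^T x s.t. A x <= b, x >= 0' is:
  Dual:  min b^T y  s.t.  A^T y >= c,  y >= 0.

So the dual LP is:
  minimize  12y1 + 5y2 + 18y3 + 19y4
  subject to:
    y1 + 3y3 + 3y4 >= 6
    y2 + y3 + 2y4 >= 2
    y1, y2, y3, y4 >= 0

Solving the primal: x* = (5.6667, 1).
  primal value c^T x* = 36.
Solving the dual: y* = (0, 0, 2, 0).
  dual value b^T y* = 36.
Strong duality: c^T x* = b^T y*. Confirmed.

36


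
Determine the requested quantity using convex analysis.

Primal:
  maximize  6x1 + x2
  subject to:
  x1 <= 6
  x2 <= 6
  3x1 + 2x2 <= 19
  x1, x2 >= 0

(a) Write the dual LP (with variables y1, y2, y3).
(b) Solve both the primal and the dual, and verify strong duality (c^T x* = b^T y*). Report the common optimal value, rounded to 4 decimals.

The standard primal-dual pair for 'max c^T x s.t. A x <= b, x >= 0' is:
  Dual:  min b^T y  s.t.  A^T y >= c,  y >= 0.

So the dual LP is:
  minimize  6y1 + 6y2 + 19y3
  subject to:
    y1 + 3y3 >= 6
    y2 + 2y3 >= 1
    y1, y2, y3 >= 0

Solving the primal: x* = (6, 0.5).
  primal value c^T x* = 36.5.
Solving the dual: y* = (4.5, 0, 0.5).
  dual value b^T y* = 36.5.
Strong duality: c^T x* = b^T y*. Confirmed.

36.5


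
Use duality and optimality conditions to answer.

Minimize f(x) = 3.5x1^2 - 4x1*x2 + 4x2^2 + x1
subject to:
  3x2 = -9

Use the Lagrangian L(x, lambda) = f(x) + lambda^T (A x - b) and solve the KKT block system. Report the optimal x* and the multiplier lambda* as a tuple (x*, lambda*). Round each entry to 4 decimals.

Form the Lagrangian:
  L(x, lambda) = (1/2) x^T Q x + c^T x + lambda^T (A x - b)
Stationarity (grad_x L = 0): Q x + c + A^T lambda = 0.
Primal feasibility: A x = b.

This gives the KKT block system:
  [ Q   A^T ] [ x     ]   [-c ]
  [ A    0  ] [ lambda ] = [ b ]

Solving the linear system:
  x*      = (-1.8571, -3)
  lambda* = (5.5238)
  f(x*)   = 23.9286

x* = (-1.8571, -3), lambda* = (5.5238)


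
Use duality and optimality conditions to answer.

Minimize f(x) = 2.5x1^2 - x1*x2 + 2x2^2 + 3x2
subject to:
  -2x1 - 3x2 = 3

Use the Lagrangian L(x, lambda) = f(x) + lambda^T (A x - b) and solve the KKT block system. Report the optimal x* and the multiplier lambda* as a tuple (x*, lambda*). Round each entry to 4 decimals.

Form the Lagrangian:
  L(x, lambda) = (1/2) x^T Q x + c^T x + lambda^T (A x - b)
Stationarity (grad_x L = 0): Q x + c + A^T lambda = 0.
Primal feasibility: A x = b.

This gives the KKT block system:
  [ Q   A^T ] [ x     ]   [-c ]
  [ A    0  ] [ lambda ] = [ b ]

Solving the linear system:
  x*      = (-0.2055, -0.863)
  lambda* = (-0.0822)
  f(x*)   = -1.1712

x* = (-0.2055, -0.863), lambda* = (-0.0822)


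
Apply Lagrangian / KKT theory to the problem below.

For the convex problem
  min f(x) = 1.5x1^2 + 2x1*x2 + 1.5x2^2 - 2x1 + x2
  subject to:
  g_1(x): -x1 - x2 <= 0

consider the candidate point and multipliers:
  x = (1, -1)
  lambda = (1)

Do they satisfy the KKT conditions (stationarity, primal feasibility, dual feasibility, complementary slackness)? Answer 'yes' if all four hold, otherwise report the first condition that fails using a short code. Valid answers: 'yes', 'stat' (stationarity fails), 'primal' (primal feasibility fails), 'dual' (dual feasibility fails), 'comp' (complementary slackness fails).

Gradient of f: grad f(x) = Q x + c = (-1, 0)
Constraint values g_i(x) = a_i^T x - b_i:
  g_1((1, -1)) = 0
Stationarity residual: grad f(x) + sum_i lambda_i a_i = (-2, -1)
  -> stationarity FAILS
Primal feasibility (all g_i <= 0): OK
Dual feasibility (all lambda_i >= 0): OK
Complementary slackness (lambda_i * g_i(x) = 0 for all i): OK

Verdict: the first failing condition is stationarity -> stat.

stat


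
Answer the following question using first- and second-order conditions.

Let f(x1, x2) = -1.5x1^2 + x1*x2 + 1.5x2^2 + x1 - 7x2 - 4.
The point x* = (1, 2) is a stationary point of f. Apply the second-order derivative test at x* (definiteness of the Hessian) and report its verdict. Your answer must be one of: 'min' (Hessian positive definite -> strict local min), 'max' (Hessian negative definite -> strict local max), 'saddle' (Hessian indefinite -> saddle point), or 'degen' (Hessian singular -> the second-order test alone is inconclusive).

Compute the Hessian H = grad^2 f:
  H = [[-3, 1], [1, 3]]
Verify stationarity: grad f(x*) = H x* + g = (0, 0).
Eigenvalues of H: -3.1623, 3.1623.
Eigenvalues have mixed signs, so H is indefinite -> x* is a saddle point.

saddle


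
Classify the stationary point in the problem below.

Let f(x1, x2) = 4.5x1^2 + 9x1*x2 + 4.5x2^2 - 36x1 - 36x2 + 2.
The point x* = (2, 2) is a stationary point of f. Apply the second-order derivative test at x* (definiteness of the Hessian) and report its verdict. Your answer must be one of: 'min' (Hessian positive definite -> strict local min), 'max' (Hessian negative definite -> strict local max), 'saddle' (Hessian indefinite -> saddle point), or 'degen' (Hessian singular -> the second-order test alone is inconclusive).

Compute the Hessian H = grad^2 f:
  H = [[9, 9], [9, 9]]
Verify stationarity: grad f(x*) = H x* + g = (0, 0).
Eigenvalues of H: 0, 18.
H has a zero eigenvalue (singular; positive semidefinite but not definite), so H is neither positive definite, negative definite, nor indefinite. The second-order test alone is inconclusive -> degen.
(Indeed, f is constant along the null direction of H through x*, so x* is not a strict local extremum.)

degen


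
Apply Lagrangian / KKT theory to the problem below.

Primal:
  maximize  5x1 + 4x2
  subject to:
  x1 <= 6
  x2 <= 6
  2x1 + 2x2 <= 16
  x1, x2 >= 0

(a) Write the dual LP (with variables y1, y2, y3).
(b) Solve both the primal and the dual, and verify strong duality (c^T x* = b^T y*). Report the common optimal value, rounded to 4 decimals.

The standard primal-dual pair for 'max c^T x s.t. A x <= b, x >= 0' is:
  Dual:  min b^T y  s.t.  A^T y >= c,  y >= 0.

So the dual LP is:
  minimize  6y1 + 6y2 + 16y3
  subject to:
    y1 + 2y3 >= 5
    y2 + 2y3 >= 4
    y1, y2, y3 >= 0

Solving the primal: x* = (6, 2).
  primal value c^T x* = 38.
Solving the dual: y* = (1, 0, 2).
  dual value b^T y* = 38.
Strong duality: c^T x* = b^T y*. Confirmed.

38


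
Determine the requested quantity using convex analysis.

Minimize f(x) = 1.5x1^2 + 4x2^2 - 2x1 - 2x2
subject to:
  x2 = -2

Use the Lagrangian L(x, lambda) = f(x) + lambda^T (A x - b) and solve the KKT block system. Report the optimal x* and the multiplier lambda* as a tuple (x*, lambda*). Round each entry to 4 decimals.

Form the Lagrangian:
  L(x, lambda) = (1/2) x^T Q x + c^T x + lambda^T (A x - b)
Stationarity (grad_x L = 0): Q x + c + A^T lambda = 0.
Primal feasibility: A x = b.

This gives the KKT block system:
  [ Q   A^T ] [ x     ]   [-c ]
  [ A    0  ] [ lambda ] = [ b ]

Solving the linear system:
  x*      = (0.6667, -2)
  lambda* = (18)
  f(x*)   = 19.3333

x* = (0.6667, -2), lambda* = (18)


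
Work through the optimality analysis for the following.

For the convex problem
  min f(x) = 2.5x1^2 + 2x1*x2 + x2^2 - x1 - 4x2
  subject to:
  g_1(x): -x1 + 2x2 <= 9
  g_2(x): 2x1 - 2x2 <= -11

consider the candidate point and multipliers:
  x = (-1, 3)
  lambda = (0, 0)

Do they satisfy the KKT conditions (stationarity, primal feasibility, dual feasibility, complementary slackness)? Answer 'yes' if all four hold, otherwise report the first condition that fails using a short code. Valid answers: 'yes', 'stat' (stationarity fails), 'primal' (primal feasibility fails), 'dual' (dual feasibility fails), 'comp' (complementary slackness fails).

Gradient of f: grad f(x) = Q x + c = (0, 0)
Constraint values g_i(x) = a_i^T x - b_i:
  g_1((-1, 3)) = -2
  g_2((-1, 3)) = 3
Stationarity residual: grad f(x) + sum_i lambda_i a_i = (0, 0)
  -> stationarity OK
Primal feasibility (all g_i <= 0): FAILS
Dual feasibility (all lambda_i >= 0): OK
Complementary slackness (lambda_i * g_i(x) = 0 for all i): OK

Verdict: the first failing condition is primal_feasibility -> primal.

primal


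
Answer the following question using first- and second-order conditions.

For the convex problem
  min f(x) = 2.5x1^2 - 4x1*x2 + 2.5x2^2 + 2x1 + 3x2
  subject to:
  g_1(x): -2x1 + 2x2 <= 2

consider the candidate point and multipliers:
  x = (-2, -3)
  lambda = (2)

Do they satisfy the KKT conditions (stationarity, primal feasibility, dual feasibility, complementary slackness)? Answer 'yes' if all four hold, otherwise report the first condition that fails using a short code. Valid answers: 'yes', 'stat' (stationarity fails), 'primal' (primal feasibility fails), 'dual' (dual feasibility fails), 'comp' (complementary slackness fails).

Gradient of f: grad f(x) = Q x + c = (4, -4)
Constraint values g_i(x) = a_i^T x - b_i:
  g_1((-2, -3)) = -4
Stationarity residual: grad f(x) + sum_i lambda_i a_i = (0, 0)
  -> stationarity OK
Primal feasibility (all g_i <= 0): OK
Dual feasibility (all lambda_i >= 0): OK
Complementary slackness (lambda_i * g_i(x) = 0 for all i): FAILS

Verdict: the first failing condition is complementary_slackness -> comp.

comp


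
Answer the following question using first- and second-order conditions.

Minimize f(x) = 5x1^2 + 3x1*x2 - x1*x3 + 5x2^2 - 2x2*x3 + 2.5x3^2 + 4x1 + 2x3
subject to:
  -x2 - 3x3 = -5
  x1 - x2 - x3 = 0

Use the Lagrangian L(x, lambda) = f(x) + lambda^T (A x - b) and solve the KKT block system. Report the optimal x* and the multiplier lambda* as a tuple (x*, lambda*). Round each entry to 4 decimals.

Form the Lagrangian:
  L(x, lambda) = (1/2) x^T Q x + c^T x + lambda^T (A x - b)
Stationarity (grad_x L = 0): Q x + c + A^T lambda = 0.
Primal feasibility: A x = b.

This gives the KKT block system:
  [ Q   A^T ] [ x     ]   [-c ]
  [ A    0  ] [ lambda ] = [ b ]

Solving the linear system:
  x*      = (1.2995, -0.5508, 1.8503)
  lambda* = (8.1818, -13.492)
  f(x*)   = 24.9037

x* = (1.2995, -0.5508, 1.8503), lambda* = (8.1818, -13.492)


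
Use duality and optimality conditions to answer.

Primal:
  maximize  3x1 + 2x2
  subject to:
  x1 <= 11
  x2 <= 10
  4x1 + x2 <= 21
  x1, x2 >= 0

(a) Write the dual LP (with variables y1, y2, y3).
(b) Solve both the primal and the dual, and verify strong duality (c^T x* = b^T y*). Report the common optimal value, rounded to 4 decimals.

The standard primal-dual pair for 'max c^T x s.t. A x <= b, x >= 0' is:
  Dual:  min b^T y  s.t.  A^T y >= c,  y >= 0.

So the dual LP is:
  minimize  11y1 + 10y2 + 21y3
  subject to:
    y1 + 4y3 >= 3
    y2 + y3 >= 2
    y1, y2, y3 >= 0

Solving the primal: x* = (2.75, 10).
  primal value c^T x* = 28.25.
Solving the dual: y* = (0, 1.25, 0.75).
  dual value b^T y* = 28.25.
Strong duality: c^T x* = b^T y*. Confirmed.

28.25


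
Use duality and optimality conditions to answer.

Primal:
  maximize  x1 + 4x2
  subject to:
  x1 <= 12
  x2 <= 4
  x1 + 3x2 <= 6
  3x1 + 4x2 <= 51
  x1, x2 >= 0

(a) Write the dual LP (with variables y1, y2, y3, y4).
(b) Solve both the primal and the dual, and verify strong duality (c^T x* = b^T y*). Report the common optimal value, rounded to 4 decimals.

The standard primal-dual pair for 'max c^T x s.t. A x <= b, x >= 0' is:
  Dual:  min b^T y  s.t.  A^T y >= c,  y >= 0.

So the dual LP is:
  minimize  12y1 + 4y2 + 6y3 + 51y4
  subject to:
    y1 + y3 + 3y4 >= 1
    y2 + 3y3 + 4y4 >= 4
    y1, y2, y3, y4 >= 0

Solving the primal: x* = (0, 2).
  primal value c^T x* = 8.
Solving the dual: y* = (0, 0, 1.3333, 0).
  dual value b^T y* = 8.
Strong duality: c^T x* = b^T y*. Confirmed.

8


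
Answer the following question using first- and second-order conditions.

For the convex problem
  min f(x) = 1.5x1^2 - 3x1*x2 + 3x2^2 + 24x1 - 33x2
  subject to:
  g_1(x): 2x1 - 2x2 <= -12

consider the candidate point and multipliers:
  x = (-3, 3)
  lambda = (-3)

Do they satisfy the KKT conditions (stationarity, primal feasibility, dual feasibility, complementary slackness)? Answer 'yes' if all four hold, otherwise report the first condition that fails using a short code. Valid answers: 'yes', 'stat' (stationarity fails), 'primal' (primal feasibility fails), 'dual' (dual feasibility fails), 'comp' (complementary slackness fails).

Gradient of f: grad f(x) = Q x + c = (6, -6)
Constraint values g_i(x) = a_i^T x - b_i:
  g_1((-3, 3)) = 0
Stationarity residual: grad f(x) + sum_i lambda_i a_i = (0, 0)
  -> stationarity OK
Primal feasibility (all g_i <= 0): OK
Dual feasibility (all lambda_i >= 0): FAILS
Complementary slackness (lambda_i * g_i(x) = 0 for all i): OK

Verdict: the first failing condition is dual_feasibility -> dual.

dual


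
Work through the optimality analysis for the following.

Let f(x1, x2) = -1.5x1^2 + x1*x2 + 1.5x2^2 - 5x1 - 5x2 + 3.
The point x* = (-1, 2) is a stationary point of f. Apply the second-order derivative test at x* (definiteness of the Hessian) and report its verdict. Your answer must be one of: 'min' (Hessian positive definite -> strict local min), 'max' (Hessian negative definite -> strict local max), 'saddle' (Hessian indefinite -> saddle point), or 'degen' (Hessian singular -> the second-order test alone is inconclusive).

Compute the Hessian H = grad^2 f:
  H = [[-3, 1], [1, 3]]
Verify stationarity: grad f(x*) = H x* + g = (0, 0).
Eigenvalues of H: -3.1623, 3.1623.
Eigenvalues have mixed signs, so H is indefinite -> x* is a saddle point.

saddle


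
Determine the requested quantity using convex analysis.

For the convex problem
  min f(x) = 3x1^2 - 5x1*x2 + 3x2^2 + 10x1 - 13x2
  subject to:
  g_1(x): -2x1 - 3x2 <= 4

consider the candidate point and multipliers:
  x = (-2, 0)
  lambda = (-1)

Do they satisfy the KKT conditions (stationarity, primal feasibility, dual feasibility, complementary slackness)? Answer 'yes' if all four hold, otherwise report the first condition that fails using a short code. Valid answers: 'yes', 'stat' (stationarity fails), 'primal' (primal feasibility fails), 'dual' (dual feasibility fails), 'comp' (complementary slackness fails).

Gradient of f: grad f(x) = Q x + c = (-2, -3)
Constraint values g_i(x) = a_i^T x - b_i:
  g_1((-2, 0)) = 0
Stationarity residual: grad f(x) + sum_i lambda_i a_i = (0, 0)
  -> stationarity OK
Primal feasibility (all g_i <= 0): OK
Dual feasibility (all lambda_i >= 0): FAILS
Complementary slackness (lambda_i * g_i(x) = 0 for all i): OK

Verdict: the first failing condition is dual_feasibility -> dual.

dual


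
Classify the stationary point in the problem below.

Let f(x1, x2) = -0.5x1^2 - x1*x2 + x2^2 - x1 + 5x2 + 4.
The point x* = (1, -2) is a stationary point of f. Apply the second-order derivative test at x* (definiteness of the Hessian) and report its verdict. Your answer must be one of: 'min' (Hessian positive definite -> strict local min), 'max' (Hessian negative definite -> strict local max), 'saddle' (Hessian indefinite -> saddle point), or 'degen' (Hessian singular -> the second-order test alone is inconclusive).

Compute the Hessian H = grad^2 f:
  H = [[-1, -1], [-1, 2]]
Verify stationarity: grad f(x*) = H x* + g = (0, 0).
Eigenvalues of H: -1.3028, 2.3028.
Eigenvalues have mixed signs, so H is indefinite -> x* is a saddle point.

saddle


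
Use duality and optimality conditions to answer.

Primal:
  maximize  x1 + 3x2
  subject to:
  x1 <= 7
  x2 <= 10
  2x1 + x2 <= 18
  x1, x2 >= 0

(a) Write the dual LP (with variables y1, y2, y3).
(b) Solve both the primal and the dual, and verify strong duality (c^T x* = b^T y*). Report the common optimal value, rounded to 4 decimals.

The standard primal-dual pair for 'max c^T x s.t. A x <= b, x >= 0' is:
  Dual:  min b^T y  s.t.  A^T y >= c,  y >= 0.

So the dual LP is:
  minimize  7y1 + 10y2 + 18y3
  subject to:
    y1 + 2y3 >= 1
    y2 + y3 >= 3
    y1, y2, y3 >= 0

Solving the primal: x* = (4, 10).
  primal value c^T x* = 34.
Solving the dual: y* = (0, 2.5, 0.5).
  dual value b^T y* = 34.
Strong duality: c^T x* = b^T y*. Confirmed.

34


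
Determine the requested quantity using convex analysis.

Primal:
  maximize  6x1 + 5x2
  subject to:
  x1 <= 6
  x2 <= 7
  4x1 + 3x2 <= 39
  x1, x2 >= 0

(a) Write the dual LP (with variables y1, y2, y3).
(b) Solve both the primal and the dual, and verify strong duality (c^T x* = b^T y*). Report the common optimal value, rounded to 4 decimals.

The standard primal-dual pair for 'max c^T x s.t. A x <= b, x >= 0' is:
  Dual:  min b^T y  s.t.  A^T y >= c,  y >= 0.

So the dual LP is:
  minimize  6y1 + 7y2 + 39y3
  subject to:
    y1 + 4y3 >= 6
    y2 + 3y3 >= 5
    y1, y2, y3 >= 0

Solving the primal: x* = (4.5, 7).
  primal value c^T x* = 62.
Solving the dual: y* = (0, 0.5, 1.5).
  dual value b^T y* = 62.
Strong duality: c^T x* = b^T y*. Confirmed.

62


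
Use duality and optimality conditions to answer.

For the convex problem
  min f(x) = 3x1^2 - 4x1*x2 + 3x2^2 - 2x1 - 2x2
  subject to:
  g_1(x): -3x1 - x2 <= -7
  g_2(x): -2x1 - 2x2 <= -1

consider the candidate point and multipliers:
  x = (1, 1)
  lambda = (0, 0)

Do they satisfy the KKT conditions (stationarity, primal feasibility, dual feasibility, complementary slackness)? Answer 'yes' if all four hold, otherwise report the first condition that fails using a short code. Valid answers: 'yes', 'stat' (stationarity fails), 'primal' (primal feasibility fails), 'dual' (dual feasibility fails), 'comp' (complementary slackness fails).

Gradient of f: grad f(x) = Q x + c = (0, 0)
Constraint values g_i(x) = a_i^T x - b_i:
  g_1((1, 1)) = 3
  g_2((1, 1)) = -3
Stationarity residual: grad f(x) + sum_i lambda_i a_i = (0, 0)
  -> stationarity OK
Primal feasibility (all g_i <= 0): FAILS
Dual feasibility (all lambda_i >= 0): OK
Complementary slackness (lambda_i * g_i(x) = 0 for all i): OK

Verdict: the first failing condition is primal_feasibility -> primal.

primal


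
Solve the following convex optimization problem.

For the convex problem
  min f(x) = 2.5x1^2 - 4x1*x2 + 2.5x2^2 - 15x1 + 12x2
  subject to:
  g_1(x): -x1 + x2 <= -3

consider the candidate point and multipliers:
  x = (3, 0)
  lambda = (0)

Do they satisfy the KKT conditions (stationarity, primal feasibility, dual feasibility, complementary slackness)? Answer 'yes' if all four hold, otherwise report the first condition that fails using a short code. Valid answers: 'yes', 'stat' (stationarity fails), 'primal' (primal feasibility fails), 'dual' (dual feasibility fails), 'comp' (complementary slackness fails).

Gradient of f: grad f(x) = Q x + c = (0, 0)
Constraint values g_i(x) = a_i^T x - b_i:
  g_1((3, 0)) = 0
Stationarity residual: grad f(x) + sum_i lambda_i a_i = (0, 0)
  -> stationarity OK
Primal feasibility (all g_i <= 0): OK
Dual feasibility (all lambda_i >= 0): OK
Complementary slackness (lambda_i * g_i(x) = 0 for all i): OK

Verdict: yes, KKT holds.

yes


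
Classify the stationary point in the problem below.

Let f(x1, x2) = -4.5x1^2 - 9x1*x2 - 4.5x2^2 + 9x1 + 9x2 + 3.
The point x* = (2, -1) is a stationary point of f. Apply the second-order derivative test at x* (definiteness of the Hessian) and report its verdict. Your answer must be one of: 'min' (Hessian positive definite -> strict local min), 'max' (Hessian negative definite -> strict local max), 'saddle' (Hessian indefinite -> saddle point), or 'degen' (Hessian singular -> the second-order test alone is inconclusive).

Compute the Hessian H = grad^2 f:
  H = [[-9, -9], [-9, -9]]
Verify stationarity: grad f(x*) = H x* + g = (0, 0).
Eigenvalues of H: -18, 0.
H has a zero eigenvalue (singular; negative semidefinite but not definite), so H is neither positive definite, negative definite, nor indefinite. The second-order test alone is inconclusive -> degen.
(Indeed, f is constant along the null direction of H through x*, so x* is not a strict local extremum.)

degen


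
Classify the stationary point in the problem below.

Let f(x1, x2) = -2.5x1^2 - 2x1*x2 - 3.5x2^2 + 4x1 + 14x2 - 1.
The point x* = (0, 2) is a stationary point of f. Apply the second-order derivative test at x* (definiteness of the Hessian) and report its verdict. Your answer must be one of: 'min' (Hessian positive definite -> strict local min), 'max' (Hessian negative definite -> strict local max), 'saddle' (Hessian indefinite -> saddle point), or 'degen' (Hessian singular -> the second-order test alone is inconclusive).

Compute the Hessian H = grad^2 f:
  H = [[-5, -2], [-2, -7]]
Verify stationarity: grad f(x*) = H x* + g = (0, 0).
Eigenvalues of H: -8.2361, -3.7639.
Both eigenvalues < 0, so H is negative definite -> x* is a strict local max.

max
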